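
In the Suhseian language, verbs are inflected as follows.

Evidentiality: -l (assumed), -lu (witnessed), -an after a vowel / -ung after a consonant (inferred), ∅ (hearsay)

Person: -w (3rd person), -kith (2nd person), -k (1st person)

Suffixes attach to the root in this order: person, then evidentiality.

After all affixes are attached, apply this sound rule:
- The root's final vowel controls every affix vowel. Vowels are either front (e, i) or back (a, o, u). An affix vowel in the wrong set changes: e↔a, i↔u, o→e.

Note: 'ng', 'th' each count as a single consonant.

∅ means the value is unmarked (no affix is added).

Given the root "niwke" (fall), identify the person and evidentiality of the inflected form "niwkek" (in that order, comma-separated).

1st person, hearsay

Segment: niwke-k.
person: -k → 1st person.
evidentiality: ∅ → hearsay.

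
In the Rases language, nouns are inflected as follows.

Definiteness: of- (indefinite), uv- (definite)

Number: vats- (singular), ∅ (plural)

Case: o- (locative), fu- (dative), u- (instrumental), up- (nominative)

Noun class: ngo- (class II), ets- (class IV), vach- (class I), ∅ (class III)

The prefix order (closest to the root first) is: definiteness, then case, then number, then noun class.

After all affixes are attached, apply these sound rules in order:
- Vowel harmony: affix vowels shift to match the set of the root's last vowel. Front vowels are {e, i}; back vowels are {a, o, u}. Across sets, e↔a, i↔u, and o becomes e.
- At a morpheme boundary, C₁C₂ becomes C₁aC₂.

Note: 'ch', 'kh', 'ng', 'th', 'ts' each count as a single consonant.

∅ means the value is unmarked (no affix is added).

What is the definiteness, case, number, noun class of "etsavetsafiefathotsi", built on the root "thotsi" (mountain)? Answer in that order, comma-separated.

indefinite, dative, singular, class IV

Segment: ets-vats-fu-of-thotsi.
definiteness: of- → indefinite.
case: fu- → dative.
number: vats- → singular.
noun class: ets- → class IV.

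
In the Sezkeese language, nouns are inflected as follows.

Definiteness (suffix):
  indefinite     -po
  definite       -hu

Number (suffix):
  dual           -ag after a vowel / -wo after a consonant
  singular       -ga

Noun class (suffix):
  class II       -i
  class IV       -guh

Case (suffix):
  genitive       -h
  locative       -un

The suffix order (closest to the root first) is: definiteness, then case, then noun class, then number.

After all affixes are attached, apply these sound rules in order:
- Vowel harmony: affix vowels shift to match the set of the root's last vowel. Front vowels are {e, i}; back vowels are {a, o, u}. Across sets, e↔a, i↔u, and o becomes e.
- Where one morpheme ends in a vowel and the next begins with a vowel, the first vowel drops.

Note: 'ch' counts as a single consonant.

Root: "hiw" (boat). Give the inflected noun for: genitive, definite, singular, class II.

hiwhihige

Attach definiteness definite -hu → hiwhu.
Attach case genitive -h → hiwhuh.
Attach noun class class II -i → hiwhuhi.
Attach number singular -ga → hiwhuhiga.
Apply vowel harmony: hiwhuhiga → hiwhihige.
Vowel deletion: no change.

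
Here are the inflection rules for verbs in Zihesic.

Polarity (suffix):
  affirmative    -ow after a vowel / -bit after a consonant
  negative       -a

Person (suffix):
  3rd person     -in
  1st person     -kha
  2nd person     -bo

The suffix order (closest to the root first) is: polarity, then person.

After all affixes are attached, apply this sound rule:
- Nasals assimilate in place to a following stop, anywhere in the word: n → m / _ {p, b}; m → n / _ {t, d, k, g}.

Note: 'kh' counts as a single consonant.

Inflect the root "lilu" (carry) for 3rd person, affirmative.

Attach polarity affirmative -ow (after vowel 'u') → liluow.
Attach person 3rd person -in → liluowin.
Nasal assimilation: no change.

liluowin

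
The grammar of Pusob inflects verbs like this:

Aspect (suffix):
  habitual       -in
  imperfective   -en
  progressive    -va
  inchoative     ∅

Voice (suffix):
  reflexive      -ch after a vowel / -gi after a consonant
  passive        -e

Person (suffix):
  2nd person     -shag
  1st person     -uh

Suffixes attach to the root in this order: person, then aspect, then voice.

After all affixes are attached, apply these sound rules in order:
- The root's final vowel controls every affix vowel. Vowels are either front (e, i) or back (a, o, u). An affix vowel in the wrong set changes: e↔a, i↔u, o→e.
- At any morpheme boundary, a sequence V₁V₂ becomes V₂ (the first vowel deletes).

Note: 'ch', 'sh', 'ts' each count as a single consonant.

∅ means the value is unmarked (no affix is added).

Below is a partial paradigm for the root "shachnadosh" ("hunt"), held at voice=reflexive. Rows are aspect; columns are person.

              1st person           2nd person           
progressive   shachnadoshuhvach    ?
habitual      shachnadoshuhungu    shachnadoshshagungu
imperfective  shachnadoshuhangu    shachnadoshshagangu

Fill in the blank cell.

shachnadoshshagvach

Attach person 2nd person -shag → shachnadoshshag.
Attach aspect progressive -va → shachnadoshshagva.
Attach voice reflexive -ch (after vowel 'a') → shachnadoshshagvach.
Vowel harmony: no change.
Vowel deletion: no change.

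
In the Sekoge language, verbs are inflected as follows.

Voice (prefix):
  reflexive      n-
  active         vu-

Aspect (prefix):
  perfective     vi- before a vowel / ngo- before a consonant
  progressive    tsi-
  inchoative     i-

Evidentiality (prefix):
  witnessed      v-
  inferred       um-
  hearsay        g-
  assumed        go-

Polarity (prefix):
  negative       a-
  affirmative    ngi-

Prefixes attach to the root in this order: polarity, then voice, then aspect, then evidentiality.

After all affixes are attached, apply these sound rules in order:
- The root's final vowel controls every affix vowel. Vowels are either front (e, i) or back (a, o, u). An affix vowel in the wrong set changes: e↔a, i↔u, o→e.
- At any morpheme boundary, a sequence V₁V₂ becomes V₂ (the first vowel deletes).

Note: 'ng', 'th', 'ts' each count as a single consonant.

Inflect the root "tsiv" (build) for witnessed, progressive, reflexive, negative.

vtsinetsiv

Attach polarity negative a- → atsiv.
Attach voice reflexive n- → natsiv.
Attach aspect progressive tsi- → tsinatsiv.
Attach evidentiality witnessed v- → vtsinatsiv.
Apply vowel harmony: vtsinatsiv → vtsinetsiv.
Vowel deletion: no change.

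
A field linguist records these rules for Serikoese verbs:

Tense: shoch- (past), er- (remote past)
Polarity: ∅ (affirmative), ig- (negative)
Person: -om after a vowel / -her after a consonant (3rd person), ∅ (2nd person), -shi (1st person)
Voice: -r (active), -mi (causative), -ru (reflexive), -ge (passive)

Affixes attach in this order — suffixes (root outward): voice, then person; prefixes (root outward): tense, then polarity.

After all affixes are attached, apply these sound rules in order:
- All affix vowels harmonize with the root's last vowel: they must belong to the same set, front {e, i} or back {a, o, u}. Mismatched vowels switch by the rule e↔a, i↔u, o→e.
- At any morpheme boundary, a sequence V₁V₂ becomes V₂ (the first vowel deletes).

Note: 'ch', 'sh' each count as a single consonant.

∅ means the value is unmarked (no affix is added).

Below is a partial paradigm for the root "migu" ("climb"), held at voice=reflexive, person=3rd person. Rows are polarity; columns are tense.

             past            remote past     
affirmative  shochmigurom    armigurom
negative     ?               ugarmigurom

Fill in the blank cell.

Attach tense past shoch- → shochmigu.
Attach polarity negative ig- → igshochmigu.
Attach voice reflexive -ru → igshochmiguru.
Attach person 3rd person -om (after vowel 'u') → igshochmiguruom.
Apply vowel harmony: igshochmiguruom → ugshochmiguruom.
Apply vowel deletion: ugshochmiguruom → ugshochmigurom.

ugshochmigurom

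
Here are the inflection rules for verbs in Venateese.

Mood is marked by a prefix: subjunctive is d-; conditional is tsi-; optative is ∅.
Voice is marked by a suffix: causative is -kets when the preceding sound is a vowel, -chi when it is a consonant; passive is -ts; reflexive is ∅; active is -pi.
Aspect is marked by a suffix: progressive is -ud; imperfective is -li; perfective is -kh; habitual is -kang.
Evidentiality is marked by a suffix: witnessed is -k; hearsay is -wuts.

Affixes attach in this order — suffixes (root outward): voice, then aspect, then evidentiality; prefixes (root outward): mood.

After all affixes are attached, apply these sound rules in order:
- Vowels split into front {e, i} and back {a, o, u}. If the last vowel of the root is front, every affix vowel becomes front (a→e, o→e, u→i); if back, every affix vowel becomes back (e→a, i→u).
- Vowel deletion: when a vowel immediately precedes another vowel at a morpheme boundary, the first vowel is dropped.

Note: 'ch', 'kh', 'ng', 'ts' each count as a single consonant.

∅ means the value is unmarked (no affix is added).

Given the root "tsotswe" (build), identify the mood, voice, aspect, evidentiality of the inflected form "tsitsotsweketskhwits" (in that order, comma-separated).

conditional, causative, perfective, hearsay

Segment: tsi-tsotswe-kets-kh-wuts.
mood: tsi- → conditional.
voice: -kets/chi → causative.
aspect: -kh → perfective.
evidentiality: -wuts → hearsay.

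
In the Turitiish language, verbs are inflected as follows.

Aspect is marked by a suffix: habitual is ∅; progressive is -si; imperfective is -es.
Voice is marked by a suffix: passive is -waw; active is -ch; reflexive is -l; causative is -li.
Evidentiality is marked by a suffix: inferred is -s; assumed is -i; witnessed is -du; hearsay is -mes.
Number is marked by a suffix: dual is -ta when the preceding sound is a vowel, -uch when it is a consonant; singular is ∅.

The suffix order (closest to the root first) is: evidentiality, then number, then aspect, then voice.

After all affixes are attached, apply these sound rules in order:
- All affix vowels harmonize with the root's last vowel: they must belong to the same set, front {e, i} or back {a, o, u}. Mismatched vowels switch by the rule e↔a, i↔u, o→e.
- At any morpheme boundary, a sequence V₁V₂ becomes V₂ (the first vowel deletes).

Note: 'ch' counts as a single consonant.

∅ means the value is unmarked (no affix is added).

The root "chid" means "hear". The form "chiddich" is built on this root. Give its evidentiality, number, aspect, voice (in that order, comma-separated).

witnessed, singular, habitual, active

Segment: chid-du-ch.
evidentiality: -du → witnessed.
number: ∅ → singular.
aspect: ∅ → habitual.
voice: -ch → active.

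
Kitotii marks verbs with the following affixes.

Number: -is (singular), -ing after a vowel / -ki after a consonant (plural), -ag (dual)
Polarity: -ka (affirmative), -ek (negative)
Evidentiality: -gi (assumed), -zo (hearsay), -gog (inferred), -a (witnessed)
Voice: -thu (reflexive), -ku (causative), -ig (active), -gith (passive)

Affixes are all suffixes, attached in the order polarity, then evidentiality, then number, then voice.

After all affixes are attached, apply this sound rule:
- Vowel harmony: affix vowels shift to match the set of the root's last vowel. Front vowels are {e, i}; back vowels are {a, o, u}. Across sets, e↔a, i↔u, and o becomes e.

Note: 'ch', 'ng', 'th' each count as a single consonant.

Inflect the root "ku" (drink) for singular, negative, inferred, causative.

kuakgogusku

Attach polarity negative -ek → kuek.
Attach evidentiality inferred -gog → kuekgog.
Attach number singular -is → kuekgogis.
Attach voice causative -ku → kuekgogisku.
Apply vowel harmony: kuekgogisku → kuakgogusku.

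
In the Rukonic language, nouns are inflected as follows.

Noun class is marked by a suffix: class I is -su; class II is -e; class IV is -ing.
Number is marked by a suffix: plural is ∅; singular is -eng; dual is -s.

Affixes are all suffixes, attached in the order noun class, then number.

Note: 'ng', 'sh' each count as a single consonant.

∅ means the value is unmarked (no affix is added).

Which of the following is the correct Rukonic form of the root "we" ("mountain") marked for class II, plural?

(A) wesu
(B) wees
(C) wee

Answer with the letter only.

C

Attach noun class class II -e → wee.
number = plural: zero marking, form stays wee.
So the correct form is wee, option (C).
(A) wesu is wrong: it uses class I instead of class II for noun class.
(B) wees is wrong: it uses dual instead of plural for number.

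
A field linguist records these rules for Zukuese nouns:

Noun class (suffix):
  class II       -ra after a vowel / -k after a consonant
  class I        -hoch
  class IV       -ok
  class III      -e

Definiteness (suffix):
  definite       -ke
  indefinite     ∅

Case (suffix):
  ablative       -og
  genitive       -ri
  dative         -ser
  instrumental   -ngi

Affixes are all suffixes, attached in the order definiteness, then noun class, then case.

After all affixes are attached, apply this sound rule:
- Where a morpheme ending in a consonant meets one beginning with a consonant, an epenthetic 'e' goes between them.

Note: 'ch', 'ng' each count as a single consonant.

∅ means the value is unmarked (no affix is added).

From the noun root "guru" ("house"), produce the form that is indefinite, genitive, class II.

definiteness = indefinite: zero marking, form stays guru.
Attach noun class class II -ra (after vowel 'u') → gurura.
Attach case genitive -ri → gururari.
Epenthesis: no change.

gururari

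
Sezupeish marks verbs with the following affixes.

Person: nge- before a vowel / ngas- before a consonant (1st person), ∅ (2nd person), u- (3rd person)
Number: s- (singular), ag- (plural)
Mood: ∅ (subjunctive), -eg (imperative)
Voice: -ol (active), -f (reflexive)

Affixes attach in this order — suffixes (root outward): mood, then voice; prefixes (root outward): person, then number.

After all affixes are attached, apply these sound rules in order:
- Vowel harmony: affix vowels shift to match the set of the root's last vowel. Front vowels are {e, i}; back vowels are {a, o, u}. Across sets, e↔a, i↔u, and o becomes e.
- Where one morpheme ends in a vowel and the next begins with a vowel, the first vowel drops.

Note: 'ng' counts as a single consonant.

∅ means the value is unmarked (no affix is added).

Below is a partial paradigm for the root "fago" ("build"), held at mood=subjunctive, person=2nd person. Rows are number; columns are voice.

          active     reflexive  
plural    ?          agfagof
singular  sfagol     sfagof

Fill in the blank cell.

mood = subjunctive: zero marking, form stays fago.
Attach voice active -ol → fagool.
person = 2nd person: zero marking, form stays fagool.
Attach number plural ag- → agfagool.
Vowel harmony: no change.
Apply vowel deletion: agfagool → agfagol.

agfagol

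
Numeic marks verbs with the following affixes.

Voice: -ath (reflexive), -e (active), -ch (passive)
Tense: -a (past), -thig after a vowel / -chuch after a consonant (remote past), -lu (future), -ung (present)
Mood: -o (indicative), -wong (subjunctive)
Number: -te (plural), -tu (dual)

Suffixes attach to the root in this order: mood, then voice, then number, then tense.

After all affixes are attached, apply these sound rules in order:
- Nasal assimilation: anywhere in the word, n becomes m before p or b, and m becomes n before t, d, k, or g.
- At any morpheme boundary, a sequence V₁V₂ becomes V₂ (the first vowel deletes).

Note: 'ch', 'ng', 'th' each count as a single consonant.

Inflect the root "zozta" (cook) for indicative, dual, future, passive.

zoztochtulu

Attach mood indicative -o → zoztao.
Attach voice passive -ch → zoztaoch.
Attach number dual -tu → zoztaochtu.
Attach tense future -lu → zoztaochtulu.
Nasal assimilation: no change.
Apply vowel deletion: zoztaochtulu → zoztochtulu.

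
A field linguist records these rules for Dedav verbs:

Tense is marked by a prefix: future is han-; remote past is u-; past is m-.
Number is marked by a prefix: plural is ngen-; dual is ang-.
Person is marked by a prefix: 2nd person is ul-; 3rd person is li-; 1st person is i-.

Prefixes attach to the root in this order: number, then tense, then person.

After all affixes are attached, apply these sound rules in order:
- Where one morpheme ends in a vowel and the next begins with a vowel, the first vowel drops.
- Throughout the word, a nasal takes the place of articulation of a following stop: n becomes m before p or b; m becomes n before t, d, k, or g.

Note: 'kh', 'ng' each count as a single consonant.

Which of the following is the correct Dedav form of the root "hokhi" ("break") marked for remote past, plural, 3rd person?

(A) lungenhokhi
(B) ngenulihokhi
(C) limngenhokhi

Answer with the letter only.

A

Attach number plural ngen- → ngenhokhi.
Attach tense remote past u- → ungenhokhi.
Attach person 3rd person li- → liungenhokhi.
Apply vowel deletion: liungenhokhi → lungenhokhi.
Nasal assimilation: no change.
So the correct form is lungenhokhi, option (A).
(B) ngenulihokhi is wrong: it has the affixes in the wrong order.
(C) limngenhokhi is wrong: it uses past instead of remote past for tense.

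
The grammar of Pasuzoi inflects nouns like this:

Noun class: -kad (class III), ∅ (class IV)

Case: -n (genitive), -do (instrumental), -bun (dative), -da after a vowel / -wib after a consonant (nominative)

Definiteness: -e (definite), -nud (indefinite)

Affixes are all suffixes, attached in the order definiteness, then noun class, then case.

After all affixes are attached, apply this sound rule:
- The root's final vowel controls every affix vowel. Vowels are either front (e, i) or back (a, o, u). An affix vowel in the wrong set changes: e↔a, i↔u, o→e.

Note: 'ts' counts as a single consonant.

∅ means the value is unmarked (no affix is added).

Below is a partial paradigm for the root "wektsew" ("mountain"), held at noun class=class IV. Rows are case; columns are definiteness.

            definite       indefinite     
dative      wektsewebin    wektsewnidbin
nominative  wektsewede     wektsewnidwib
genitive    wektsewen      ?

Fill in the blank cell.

Attach definiteness indefinite -nud → wektsewnud.
noun class = class IV: zero marking, form stays wektsewnud.
Attach case genitive -n → wektsewnudn.
Apply vowel harmony: wektsewnudn → wektsewnidn.

wektsewnidn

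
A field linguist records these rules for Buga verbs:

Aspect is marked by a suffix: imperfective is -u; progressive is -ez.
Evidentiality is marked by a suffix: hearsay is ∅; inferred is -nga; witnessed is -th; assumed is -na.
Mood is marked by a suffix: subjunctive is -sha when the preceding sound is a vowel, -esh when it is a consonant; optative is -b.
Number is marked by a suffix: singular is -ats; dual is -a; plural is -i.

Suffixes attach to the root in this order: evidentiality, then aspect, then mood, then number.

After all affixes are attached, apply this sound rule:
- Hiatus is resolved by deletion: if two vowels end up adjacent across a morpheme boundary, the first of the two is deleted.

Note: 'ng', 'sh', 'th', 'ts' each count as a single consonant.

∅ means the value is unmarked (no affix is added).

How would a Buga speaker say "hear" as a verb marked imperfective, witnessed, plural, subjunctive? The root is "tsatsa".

Attach evidentiality witnessed -th → tsatsath.
Attach aspect imperfective -u → tsatsathu.
Attach mood subjunctive -sha (after vowel 'u') → tsatsathusha.
Attach number plural -i → tsatsathushai.
Apply vowel deletion: tsatsathushai → tsatsathushi.

tsatsathushi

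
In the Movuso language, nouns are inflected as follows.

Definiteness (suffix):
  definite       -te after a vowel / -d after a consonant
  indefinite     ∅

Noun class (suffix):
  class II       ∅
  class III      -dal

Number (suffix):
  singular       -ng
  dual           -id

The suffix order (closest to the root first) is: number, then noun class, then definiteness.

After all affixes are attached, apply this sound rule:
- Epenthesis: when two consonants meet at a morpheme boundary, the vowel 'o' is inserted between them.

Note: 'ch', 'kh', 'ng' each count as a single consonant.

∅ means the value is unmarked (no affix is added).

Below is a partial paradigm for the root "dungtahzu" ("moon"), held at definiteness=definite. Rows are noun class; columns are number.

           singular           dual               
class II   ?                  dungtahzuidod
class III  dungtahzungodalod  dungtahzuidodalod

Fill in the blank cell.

dungtahzungod

Attach number singular -ng → dungtahzung.
noun class = class II: zero marking, form stays dungtahzung.
Attach definiteness definite -d (after consonant 'ng') → dungtahzungd.
Apply epenthesis: dungtahzungd → dungtahzungod.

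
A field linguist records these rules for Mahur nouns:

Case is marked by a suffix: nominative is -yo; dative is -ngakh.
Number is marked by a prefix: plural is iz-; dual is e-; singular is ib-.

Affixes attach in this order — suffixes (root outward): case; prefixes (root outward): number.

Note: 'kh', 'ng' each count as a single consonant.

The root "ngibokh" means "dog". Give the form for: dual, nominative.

Attach number dual e- → engibokh.
Attach case nominative -yo → engibokhyo.

engibokhyo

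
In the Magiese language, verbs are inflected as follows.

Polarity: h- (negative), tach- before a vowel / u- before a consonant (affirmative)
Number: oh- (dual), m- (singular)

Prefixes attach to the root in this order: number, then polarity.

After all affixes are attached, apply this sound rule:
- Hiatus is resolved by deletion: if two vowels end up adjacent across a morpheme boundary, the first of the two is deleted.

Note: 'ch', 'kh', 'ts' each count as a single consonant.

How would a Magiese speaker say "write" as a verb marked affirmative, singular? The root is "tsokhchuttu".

Attach number singular m- → mtsokhchuttu.
Attach polarity affirmative u- (before consonant 'm') → umtsokhchuttu.
Vowel deletion: no change.

umtsokhchuttu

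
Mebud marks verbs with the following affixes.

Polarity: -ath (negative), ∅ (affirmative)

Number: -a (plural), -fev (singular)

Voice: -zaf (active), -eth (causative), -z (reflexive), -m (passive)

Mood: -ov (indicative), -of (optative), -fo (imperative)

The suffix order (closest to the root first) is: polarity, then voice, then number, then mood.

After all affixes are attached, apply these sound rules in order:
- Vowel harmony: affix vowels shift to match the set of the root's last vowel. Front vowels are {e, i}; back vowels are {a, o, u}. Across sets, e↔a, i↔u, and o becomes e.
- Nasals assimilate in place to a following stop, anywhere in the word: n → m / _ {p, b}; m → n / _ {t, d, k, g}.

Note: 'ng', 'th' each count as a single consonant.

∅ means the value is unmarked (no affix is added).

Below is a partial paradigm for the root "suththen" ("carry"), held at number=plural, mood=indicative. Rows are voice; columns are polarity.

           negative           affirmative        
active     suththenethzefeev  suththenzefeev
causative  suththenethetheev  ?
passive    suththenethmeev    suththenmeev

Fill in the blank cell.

suththenetheev

polarity = affirmative: zero marking, form stays suththen.
Attach voice causative -eth → suththeneth.
Attach number plural -a → suththenetha.
Attach mood indicative -ov → suththenethaov.
Apply vowel harmony: suththenethaov → suththenetheev.
Nasal assimilation: no change.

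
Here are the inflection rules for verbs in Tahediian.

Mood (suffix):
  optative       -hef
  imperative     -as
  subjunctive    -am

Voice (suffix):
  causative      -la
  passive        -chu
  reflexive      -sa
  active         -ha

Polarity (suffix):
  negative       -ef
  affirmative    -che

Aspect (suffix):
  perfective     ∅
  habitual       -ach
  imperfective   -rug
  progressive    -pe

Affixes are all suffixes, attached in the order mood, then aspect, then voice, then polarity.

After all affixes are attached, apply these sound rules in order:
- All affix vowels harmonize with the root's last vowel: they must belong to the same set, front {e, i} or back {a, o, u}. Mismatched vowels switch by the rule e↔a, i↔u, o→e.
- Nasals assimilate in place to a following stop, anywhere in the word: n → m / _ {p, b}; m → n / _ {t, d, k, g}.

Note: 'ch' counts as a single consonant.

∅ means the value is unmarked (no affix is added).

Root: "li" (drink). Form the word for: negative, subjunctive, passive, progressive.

Attach mood subjunctive -am → liam.
Attach aspect progressive -pe → liampe.
Attach voice passive -chu → liampechu.
Attach polarity negative -ef → liampechuef.
Apply vowel harmony: liampechuef → liempechief.
Nasal assimilation: no change.

liempechief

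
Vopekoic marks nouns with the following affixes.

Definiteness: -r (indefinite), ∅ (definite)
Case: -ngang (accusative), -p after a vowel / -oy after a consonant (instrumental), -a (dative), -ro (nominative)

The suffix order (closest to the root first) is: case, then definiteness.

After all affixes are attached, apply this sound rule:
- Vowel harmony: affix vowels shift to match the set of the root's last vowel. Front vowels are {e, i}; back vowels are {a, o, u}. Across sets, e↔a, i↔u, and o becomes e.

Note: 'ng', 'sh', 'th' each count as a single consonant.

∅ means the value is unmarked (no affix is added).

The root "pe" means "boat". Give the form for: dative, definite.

Attach case dative -a → pea.
definiteness = definite: zero marking, form stays pea.
Apply vowel harmony: pea → pee.

pee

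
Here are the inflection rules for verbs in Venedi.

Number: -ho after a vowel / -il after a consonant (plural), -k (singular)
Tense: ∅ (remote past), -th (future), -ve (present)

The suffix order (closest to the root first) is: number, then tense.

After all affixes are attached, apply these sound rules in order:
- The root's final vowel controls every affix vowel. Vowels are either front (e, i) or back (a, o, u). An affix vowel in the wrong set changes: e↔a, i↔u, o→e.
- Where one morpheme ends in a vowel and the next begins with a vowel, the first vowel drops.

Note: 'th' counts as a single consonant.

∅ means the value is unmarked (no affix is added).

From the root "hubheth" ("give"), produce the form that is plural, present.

Attach number plural -il (after consonant 'th') → hubhethil.
Attach tense present -ve → hubhethilve.
Vowel harmony: no change.
Vowel deletion: no change.

hubhethilve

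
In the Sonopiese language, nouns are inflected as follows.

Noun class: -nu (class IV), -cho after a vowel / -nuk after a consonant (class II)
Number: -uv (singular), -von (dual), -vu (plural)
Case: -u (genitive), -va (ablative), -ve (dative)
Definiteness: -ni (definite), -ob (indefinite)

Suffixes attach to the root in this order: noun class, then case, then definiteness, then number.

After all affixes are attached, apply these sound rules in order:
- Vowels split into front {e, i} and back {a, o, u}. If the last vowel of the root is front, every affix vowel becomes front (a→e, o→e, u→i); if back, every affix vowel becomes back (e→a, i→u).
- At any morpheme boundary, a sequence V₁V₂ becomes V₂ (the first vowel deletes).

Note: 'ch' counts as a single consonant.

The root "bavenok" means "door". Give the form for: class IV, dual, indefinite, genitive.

Attach noun class class IV -nu → bavenoknu.
Attach case genitive -u → bavenoknuu.
Attach definiteness indefinite -ob → bavenoknuuob.
Attach number dual -von → bavenoknuuobvon.
Vowel harmony: no change.
Apply vowel deletion: bavenoknuuobvon → bavenoknobvon.

bavenoknobvon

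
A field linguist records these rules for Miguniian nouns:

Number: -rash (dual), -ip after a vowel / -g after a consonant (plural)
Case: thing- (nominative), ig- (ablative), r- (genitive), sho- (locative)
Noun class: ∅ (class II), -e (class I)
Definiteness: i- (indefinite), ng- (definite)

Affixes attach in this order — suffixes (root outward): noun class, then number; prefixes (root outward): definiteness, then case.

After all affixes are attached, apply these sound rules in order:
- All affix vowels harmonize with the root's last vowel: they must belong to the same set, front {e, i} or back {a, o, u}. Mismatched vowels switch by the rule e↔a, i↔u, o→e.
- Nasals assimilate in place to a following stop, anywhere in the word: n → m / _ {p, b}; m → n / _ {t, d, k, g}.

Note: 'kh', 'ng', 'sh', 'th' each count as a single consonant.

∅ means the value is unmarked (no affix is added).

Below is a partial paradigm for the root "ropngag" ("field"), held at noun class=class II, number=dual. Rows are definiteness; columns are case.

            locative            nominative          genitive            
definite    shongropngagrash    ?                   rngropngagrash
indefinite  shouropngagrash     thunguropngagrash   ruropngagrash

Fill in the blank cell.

thungngropngagrash

noun class = class II: zero marking, form stays ropngag.
Attach definiteness definite ng- → ngropngag.
Attach case nominative thing- → thingngropngag.
Attach number dual -rash → thingngropngagrash.
Apply vowel harmony: thingngropngagrash → thungngropngagrash.
Nasal assimilation: no change.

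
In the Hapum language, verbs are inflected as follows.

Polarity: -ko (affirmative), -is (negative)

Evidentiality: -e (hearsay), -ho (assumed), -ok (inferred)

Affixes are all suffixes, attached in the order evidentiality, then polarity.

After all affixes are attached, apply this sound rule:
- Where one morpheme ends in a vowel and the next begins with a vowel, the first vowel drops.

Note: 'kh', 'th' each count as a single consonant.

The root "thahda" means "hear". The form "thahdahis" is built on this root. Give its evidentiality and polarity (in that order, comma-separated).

assumed, negative

Segment: thahda-ho-is.
evidentiality: -ho → assumed.
polarity: -is → negative.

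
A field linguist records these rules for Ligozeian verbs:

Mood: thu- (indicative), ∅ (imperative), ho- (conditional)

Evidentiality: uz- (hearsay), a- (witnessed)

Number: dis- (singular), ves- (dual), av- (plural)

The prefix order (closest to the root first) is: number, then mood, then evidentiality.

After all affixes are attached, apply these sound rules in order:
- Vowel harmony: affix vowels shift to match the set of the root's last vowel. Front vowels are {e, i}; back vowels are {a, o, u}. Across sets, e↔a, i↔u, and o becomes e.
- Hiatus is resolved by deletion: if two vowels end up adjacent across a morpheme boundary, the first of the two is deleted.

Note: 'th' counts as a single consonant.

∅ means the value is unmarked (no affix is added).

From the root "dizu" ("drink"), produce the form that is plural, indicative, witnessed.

Attach number plural av- → avdizu.
Attach mood indicative thu- → thuavdizu.
Attach evidentiality witnessed a- → athuavdizu.
Vowel harmony: no change.
Apply vowel deletion: athuavdizu → athavdizu.

athavdizu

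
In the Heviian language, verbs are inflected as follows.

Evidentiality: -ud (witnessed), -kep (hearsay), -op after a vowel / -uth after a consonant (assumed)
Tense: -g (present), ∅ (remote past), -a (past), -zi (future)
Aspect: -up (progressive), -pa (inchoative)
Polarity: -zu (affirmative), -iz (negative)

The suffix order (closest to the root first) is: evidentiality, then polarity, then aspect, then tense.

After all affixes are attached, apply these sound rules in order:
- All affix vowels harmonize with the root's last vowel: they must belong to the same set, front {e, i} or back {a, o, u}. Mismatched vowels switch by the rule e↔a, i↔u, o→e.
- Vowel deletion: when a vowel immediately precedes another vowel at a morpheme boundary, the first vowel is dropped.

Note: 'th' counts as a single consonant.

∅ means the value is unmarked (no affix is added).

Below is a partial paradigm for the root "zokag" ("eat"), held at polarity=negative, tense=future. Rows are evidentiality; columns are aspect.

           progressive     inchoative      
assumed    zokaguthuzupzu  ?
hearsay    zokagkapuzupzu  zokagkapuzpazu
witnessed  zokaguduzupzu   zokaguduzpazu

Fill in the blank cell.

zokaguthuzpazu

Attach evidentiality assumed -uth (after consonant 'g') → zokaguth.
Attach polarity negative -iz → zokaguthiz.
Attach aspect inchoative -pa → zokaguthizpa.
Attach tense future -zi → zokaguthizpazi.
Apply vowel harmony: zokaguthizpazi → zokaguthuzpazu.
Vowel deletion: no change.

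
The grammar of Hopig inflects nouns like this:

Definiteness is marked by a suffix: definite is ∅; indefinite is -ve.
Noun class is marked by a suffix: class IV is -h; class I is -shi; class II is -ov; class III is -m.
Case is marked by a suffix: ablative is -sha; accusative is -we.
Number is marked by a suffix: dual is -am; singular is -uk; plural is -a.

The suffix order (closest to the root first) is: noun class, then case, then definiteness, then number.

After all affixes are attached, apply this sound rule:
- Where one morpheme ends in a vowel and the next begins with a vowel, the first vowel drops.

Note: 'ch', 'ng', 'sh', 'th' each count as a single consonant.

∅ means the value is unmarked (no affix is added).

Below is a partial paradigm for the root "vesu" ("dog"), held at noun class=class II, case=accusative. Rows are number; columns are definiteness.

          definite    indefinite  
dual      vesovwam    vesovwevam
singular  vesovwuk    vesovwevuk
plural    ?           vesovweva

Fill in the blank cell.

vesovwa

Attach noun class class II -ov → vesuov.
Attach case accusative -we → vesuovwe.
definiteness = definite: zero marking, form stays vesuovwe.
Attach number plural -a → vesuovwea.
Apply vowel deletion: vesuovwea → vesovwa.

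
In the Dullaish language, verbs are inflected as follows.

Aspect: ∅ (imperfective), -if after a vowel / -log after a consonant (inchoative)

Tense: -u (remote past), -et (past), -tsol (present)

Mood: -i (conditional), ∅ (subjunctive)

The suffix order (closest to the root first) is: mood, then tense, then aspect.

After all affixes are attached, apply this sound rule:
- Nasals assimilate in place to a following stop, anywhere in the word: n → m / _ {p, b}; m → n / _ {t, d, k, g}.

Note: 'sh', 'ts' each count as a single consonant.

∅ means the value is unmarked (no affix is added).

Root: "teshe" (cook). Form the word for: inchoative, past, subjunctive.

mood = subjunctive: zero marking, form stays teshe.
Attach tense past -et → tesheet.
Attach aspect inchoative -log (after consonant 't') → tesheetlog.
Nasal assimilation: no change.

tesheetlog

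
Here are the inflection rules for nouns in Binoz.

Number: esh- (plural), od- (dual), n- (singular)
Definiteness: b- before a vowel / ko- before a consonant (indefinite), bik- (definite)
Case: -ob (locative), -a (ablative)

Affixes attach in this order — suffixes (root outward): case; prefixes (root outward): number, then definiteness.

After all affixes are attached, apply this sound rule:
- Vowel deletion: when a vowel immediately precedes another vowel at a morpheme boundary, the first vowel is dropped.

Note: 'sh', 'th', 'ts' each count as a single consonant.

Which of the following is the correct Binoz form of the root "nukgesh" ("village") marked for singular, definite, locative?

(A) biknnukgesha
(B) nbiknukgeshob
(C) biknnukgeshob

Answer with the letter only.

C

Attach number singular n- → nnukgesh.
Attach definiteness definite bik- → biknnukgesh.
Attach case locative -ob → biknnukgeshob.
Vowel deletion: no change.
So the correct form is biknnukgeshob, option (C).
(B) nbiknukgeshob is wrong: it has the affixes in the wrong order.
(A) biknnukgesha is wrong: it uses ablative instead of locative for case.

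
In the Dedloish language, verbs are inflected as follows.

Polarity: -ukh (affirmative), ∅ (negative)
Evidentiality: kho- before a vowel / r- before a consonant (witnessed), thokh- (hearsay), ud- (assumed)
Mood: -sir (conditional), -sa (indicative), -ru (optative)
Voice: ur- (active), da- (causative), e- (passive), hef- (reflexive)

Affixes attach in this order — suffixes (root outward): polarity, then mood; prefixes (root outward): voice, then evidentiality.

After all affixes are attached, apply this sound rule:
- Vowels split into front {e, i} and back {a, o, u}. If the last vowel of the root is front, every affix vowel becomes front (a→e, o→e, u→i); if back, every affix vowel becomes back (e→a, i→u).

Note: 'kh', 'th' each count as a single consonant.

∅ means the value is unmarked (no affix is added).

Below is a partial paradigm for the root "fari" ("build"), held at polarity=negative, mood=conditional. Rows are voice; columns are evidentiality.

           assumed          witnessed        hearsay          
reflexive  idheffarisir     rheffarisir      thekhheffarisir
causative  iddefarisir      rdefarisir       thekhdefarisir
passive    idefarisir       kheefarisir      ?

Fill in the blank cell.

thekhefarisir

Attach voice passive e- → efari.
Attach evidentiality hearsay thokh- → thokhefari.
polarity = negative: zero marking, form stays thokhefari.
Attach mood conditional -sir → thokhefarisir.
Apply vowel harmony: thokhefarisir → thekhefarisir.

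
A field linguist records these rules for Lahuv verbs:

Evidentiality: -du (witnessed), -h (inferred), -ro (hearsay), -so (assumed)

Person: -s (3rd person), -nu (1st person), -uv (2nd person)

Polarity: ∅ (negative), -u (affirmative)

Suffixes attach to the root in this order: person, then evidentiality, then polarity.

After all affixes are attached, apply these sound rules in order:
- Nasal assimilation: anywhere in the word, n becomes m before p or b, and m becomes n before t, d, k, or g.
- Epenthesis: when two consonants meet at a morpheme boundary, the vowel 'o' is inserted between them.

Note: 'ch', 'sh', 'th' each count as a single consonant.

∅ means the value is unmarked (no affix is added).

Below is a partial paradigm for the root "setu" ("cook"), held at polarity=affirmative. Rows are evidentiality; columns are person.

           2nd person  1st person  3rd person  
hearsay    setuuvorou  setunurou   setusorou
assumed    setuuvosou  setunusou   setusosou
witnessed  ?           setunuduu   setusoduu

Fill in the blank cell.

Attach person 2nd person -uv → setuuv.
Attach evidentiality witnessed -du → setuuvdu.
Attach polarity affirmative -u → setuuvduu.
Nasal assimilation: no change.
Apply epenthesis: setuuvduu → setuuvoduu.

setuuvoduu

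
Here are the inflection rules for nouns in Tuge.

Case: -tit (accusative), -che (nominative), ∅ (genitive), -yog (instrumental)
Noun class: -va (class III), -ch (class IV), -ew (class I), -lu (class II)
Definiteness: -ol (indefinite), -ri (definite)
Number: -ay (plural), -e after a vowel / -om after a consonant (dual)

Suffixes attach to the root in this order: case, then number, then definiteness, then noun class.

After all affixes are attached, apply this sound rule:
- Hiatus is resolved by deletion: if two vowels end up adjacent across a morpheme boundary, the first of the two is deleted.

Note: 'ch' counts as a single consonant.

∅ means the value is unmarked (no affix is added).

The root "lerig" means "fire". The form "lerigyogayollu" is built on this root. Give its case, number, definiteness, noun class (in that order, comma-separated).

Segment: lerig-yog-ay-ol-lu.
case: -yog → instrumental.
number: -ay → plural.
definiteness: -ol → indefinite.
noun class: -lu → class II.

instrumental, plural, indefinite, class II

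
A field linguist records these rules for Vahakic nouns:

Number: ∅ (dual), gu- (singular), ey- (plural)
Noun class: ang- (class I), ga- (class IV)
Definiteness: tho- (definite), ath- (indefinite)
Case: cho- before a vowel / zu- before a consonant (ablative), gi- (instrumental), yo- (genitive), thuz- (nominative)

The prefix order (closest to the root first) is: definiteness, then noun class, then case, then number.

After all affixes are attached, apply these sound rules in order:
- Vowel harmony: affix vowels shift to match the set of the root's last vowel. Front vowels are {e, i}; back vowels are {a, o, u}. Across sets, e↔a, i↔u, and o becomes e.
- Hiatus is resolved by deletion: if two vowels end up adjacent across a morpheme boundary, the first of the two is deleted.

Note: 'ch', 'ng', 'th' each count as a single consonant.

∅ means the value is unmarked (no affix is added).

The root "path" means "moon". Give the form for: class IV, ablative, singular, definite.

Attach definiteness definite tho- → thopath.
Attach noun class class IV ga- → gathopath.
Attach case ablative zu- (before consonant 'g') → zugathopath.
Attach number singular gu- → guzugathopath.
Vowel harmony: no change.
Vowel deletion: no change.

guzugathopath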